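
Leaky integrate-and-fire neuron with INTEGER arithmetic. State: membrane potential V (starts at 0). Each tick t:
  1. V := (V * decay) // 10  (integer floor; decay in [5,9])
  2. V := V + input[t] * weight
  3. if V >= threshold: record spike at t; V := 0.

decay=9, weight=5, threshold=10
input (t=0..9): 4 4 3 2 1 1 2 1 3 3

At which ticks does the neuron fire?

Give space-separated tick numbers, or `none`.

Answer: 0 1 2 3 6 8 9

Derivation:
t=0: input=4 -> V=0 FIRE
t=1: input=4 -> V=0 FIRE
t=2: input=3 -> V=0 FIRE
t=3: input=2 -> V=0 FIRE
t=4: input=1 -> V=5
t=5: input=1 -> V=9
t=6: input=2 -> V=0 FIRE
t=7: input=1 -> V=5
t=8: input=3 -> V=0 FIRE
t=9: input=3 -> V=0 FIRE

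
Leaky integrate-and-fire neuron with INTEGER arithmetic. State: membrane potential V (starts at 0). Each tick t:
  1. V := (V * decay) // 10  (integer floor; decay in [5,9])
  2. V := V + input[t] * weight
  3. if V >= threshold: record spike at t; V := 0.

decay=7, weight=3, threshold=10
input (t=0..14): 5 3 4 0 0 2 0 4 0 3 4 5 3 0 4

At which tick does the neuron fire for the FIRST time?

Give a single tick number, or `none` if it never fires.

Answer: 0

Derivation:
t=0: input=5 -> V=0 FIRE
t=1: input=3 -> V=9
t=2: input=4 -> V=0 FIRE
t=3: input=0 -> V=0
t=4: input=0 -> V=0
t=5: input=2 -> V=6
t=6: input=0 -> V=4
t=7: input=4 -> V=0 FIRE
t=8: input=0 -> V=0
t=9: input=3 -> V=9
t=10: input=4 -> V=0 FIRE
t=11: input=5 -> V=0 FIRE
t=12: input=3 -> V=9
t=13: input=0 -> V=6
t=14: input=4 -> V=0 FIRE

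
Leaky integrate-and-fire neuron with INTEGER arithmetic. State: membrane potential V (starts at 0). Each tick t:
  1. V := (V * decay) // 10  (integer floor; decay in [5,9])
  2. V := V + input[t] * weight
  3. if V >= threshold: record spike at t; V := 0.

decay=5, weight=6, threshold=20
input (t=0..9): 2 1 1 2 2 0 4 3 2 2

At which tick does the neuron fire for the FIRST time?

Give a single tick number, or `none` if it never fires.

t=0: input=2 -> V=12
t=1: input=1 -> V=12
t=2: input=1 -> V=12
t=3: input=2 -> V=18
t=4: input=2 -> V=0 FIRE
t=5: input=0 -> V=0
t=6: input=4 -> V=0 FIRE
t=7: input=3 -> V=18
t=8: input=2 -> V=0 FIRE
t=9: input=2 -> V=12

Answer: 4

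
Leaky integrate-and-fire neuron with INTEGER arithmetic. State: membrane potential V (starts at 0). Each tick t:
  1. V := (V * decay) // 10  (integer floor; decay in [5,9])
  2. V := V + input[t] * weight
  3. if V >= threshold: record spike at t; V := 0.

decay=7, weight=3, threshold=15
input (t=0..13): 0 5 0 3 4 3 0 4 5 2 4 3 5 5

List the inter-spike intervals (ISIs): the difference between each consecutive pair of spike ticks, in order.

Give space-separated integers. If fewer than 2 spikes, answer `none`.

t=0: input=0 -> V=0
t=1: input=5 -> V=0 FIRE
t=2: input=0 -> V=0
t=3: input=3 -> V=9
t=4: input=4 -> V=0 FIRE
t=5: input=3 -> V=9
t=6: input=0 -> V=6
t=7: input=4 -> V=0 FIRE
t=8: input=5 -> V=0 FIRE
t=9: input=2 -> V=6
t=10: input=4 -> V=0 FIRE
t=11: input=3 -> V=9
t=12: input=5 -> V=0 FIRE
t=13: input=5 -> V=0 FIRE

Answer: 3 3 1 2 2 1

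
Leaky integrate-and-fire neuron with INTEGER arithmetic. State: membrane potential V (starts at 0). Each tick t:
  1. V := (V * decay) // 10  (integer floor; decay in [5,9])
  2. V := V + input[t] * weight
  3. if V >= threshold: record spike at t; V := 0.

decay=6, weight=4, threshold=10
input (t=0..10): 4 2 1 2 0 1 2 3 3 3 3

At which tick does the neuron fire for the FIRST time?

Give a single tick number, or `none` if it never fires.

t=0: input=4 -> V=0 FIRE
t=1: input=2 -> V=8
t=2: input=1 -> V=8
t=3: input=2 -> V=0 FIRE
t=4: input=0 -> V=0
t=5: input=1 -> V=4
t=6: input=2 -> V=0 FIRE
t=7: input=3 -> V=0 FIRE
t=8: input=3 -> V=0 FIRE
t=9: input=3 -> V=0 FIRE
t=10: input=3 -> V=0 FIRE

Answer: 0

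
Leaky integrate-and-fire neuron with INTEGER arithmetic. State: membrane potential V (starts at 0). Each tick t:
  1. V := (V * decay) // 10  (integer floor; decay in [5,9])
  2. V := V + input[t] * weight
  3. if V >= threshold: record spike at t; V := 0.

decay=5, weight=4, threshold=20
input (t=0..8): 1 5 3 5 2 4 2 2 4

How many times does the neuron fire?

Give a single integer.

t=0: input=1 -> V=4
t=1: input=5 -> V=0 FIRE
t=2: input=3 -> V=12
t=3: input=5 -> V=0 FIRE
t=4: input=2 -> V=8
t=5: input=4 -> V=0 FIRE
t=6: input=2 -> V=8
t=7: input=2 -> V=12
t=8: input=4 -> V=0 FIRE

Answer: 4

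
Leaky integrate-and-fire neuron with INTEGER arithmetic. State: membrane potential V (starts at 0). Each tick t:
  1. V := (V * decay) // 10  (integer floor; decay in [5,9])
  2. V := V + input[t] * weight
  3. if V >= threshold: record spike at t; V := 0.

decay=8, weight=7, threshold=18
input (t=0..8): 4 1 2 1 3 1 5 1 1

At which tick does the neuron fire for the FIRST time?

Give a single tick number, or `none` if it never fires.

Answer: 0

Derivation:
t=0: input=4 -> V=0 FIRE
t=1: input=1 -> V=7
t=2: input=2 -> V=0 FIRE
t=3: input=1 -> V=7
t=4: input=3 -> V=0 FIRE
t=5: input=1 -> V=7
t=6: input=5 -> V=0 FIRE
t=7: input=1 -> V=7
t=8: input=1 -> V=12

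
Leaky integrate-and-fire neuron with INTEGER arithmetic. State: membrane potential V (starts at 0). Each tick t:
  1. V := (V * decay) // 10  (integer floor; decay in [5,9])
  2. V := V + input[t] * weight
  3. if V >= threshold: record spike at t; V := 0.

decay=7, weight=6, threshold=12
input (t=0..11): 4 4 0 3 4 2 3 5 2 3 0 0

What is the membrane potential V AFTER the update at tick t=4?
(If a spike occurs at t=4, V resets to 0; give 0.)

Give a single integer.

t=0: input=4 -> V=0 FIRE
t=1: input=4 -> V=0 FIRE
t=2: input=0 -> V=0
t=3: input=3 -> V=0 FIRE
t=4: input=4 -> V=0 FIRE
t=5: input=2 -> V=0 FIRE
t=6: input=3 -> V=0 FIRE
t=7: input=5 -> V=0 FIRE
t=8: input=2 -> V=0 FIRE
t=9: input=3 -> V=0 FIRE
t=10: input=0 -> V=0
t=11: input=0 -> V=0

Answer: 0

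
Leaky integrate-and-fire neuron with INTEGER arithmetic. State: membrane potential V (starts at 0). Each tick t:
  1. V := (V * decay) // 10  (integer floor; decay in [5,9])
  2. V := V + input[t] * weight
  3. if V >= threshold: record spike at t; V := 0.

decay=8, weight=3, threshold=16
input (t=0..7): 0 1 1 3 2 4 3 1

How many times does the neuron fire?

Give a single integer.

Answer: 2

Derivation:
t=0: input=0 -> V=0
t=1: input=1 -> V=3
t=2: input=1 -> V=5
t=3: input=3 -> V=13
t=4: input=2 -> V=0 FIRE
t=5: input=4 -> V=12
t=6: input=3 -> V=0 FIRE
t=7: input=1 -> V=3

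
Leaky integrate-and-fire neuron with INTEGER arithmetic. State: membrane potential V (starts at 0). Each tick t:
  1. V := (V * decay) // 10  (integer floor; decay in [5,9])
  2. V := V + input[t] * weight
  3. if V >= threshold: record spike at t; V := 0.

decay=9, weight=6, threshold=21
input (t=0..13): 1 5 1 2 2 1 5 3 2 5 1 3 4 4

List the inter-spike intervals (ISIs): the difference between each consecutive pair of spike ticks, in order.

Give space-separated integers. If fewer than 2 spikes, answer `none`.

t=0: input=1 -> V=6
t=1: input=5 -> V=0 FIRE
t=2: input=1 -> V=6
t=3: input=2 -> V=17
t=4: input=2 -> V=0 FIRE
t=5: input=1 -> V=6
t=6: input=5 -> V=0 FIRE
t=7: input=3 -> V=18
t=8: input=2 -> V=0 FIRE
t=9: input=5 -> V=0 FIRE
t=10: input=1 -> V=6
t=11: input=3 -> V=0 FIRE
t=12: input=4 -> V=0 FIRE
t=13: input=4 -> V=0 FIRE

Answer: 3 2 2 1 2 1 1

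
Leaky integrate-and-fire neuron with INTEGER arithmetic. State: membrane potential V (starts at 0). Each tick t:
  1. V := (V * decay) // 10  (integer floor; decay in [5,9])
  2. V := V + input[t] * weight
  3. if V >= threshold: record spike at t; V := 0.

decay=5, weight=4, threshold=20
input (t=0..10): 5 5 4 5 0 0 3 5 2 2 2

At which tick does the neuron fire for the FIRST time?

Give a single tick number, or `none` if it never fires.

Answer: 0

Derivation:
t=0: input=5 -> V=0 FIRE
t=1: input=5 -> V=0 FIRE
t=2: input=4 -> V=16
t=3: input=5 -> V=0 FIRE
t=4: input=0 -> V=0
t=5: input=0 -> V=0
t=6: input=3 -> V=12
t=7: input=5 -> V=0 FIRE
t=8: input=2 -> V=8
t=9: input=2 -> V=12
t=10: input=2 -> V=14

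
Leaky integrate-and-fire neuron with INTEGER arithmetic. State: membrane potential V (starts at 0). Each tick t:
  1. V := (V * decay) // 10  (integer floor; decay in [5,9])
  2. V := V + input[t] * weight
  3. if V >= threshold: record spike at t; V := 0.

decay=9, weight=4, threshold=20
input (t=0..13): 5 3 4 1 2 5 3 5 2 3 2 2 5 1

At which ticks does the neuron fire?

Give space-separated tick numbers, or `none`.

t=0: input=5 -> V=0 FIRE
t=1: input=3 -> V=12
t=2: input=4 -> V=0 FIRE
t=3: input=1 -> V=4
t=4: input=2 -> V=11
t=5: input=5 -> V=0 FIRE
t=6: input=3 -> V=12
t=7: input=5 -> V=0 FIRE
t=8: input=2 -> V=8
t=9: input=3 -> V=19
t=10: input=2 -> V=0 FIRE
t=11: input=2 -> V=8
t=12: input=5 -> V=0 FIRE
t=13: input=1 -> V=4

Answer: 0 2 5 7 10 12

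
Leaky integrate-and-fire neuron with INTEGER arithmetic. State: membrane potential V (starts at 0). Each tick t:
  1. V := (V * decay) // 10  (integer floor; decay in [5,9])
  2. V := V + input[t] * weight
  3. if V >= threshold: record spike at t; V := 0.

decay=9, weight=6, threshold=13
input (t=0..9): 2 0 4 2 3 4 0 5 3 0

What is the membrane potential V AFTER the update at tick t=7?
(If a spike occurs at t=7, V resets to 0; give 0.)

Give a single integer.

Answer: 0

Derivation:
t=0: input=2 -> V=12
t=1: input=0 -> V=10
t=2: input=4 -> V=0 FIRE
t=3: input=2 -> V=12
t=4: input=3 -> V=0 FIRE
t=5: input=4 -> V=0 FIRE
t=6: input=0 -> V=0
t=7: input=5 -> V=0 FIRE
t=8: input=3 -> V=0 FIRE
t=9: input=0 -> V=0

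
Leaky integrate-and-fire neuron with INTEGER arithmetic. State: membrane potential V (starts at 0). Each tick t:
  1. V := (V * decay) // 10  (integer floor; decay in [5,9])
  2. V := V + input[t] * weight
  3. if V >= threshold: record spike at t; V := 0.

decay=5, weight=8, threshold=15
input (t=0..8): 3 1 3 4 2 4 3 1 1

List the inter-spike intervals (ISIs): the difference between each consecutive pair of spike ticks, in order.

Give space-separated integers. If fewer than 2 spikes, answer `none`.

t=0: input=3 -> V=0 FIRE
t=1: input=1 -> V=8
t=2: input=3 -> V=0 FIRE
t=3: input=4 -> V=0 FIRE
t=4: input=2 -> V=0 FIRE
t=5: input=4 -> V=0 FIRE
t=6: input=3 -> V=0 FIRE
t=7: input=1 -> V=8
t=8: input=1 -> V=12

Answer: 2 1 1 1 1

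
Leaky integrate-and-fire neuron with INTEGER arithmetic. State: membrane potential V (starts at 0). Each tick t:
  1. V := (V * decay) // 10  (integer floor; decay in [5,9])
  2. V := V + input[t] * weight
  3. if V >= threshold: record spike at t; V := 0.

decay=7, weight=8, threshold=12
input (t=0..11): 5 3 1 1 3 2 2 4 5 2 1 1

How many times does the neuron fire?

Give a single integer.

t=0: input=5 -> V=0 FIRE
t=1: input=3 -> V=0 FIRE
t=2: input=1 -> V=8
t=3: input=1 -> V=0 FIRE
t=4: input=3 -> V=0 FIRE
t=5: input=2 -> V=0 FIRE
t=6: input=2 -> V=0 FIRE
t=7: input=4 -> V=0 FIRE
t=8: input=5 -> V=0 FIRE
t=9: input=2 -> V=0 FIRE
t=10: input=1 -> V=8
t=11: input=1 -> V=0 FIRE

Answer: 10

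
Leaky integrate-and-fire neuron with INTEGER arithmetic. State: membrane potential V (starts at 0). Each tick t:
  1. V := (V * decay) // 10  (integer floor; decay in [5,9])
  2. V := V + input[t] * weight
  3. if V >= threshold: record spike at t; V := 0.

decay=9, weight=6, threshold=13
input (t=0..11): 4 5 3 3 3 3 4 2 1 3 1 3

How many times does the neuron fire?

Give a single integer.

t=0: input=4 -> V=0 FIRE
t=1: input=5 -> V=0 FIRE
t=2: input=3 -> V=0 FIRE
t=3: input=3 -> V=0 FIRE
t=4: input=3 -> V=0 FIRE
t=5: input=3 -> V=0 FIRE
t=6: input=4 -> V=0 FIRE
t=7: input=2 -> V=12
t=8: input=1 -> V=0 FIRE
t=9: input=3 -> V=0 FIRE
t=10: input=1 -> V=6
t=11: input=3 -> V=0 FIRE

Answer: 10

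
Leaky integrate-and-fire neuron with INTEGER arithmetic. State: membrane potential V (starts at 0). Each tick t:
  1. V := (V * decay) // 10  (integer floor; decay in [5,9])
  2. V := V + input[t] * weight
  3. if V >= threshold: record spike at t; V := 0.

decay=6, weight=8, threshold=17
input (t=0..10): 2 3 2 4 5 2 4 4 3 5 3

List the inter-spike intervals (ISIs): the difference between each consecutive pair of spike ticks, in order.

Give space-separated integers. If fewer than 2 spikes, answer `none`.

Answer: 2 1 2 1 1 1 1

Derivation:
t=0: input=2 -> V=16
t=1: input=3 -> V=0 FIRE
t=2: input=2 -> V=16
t=3: input=4 -> V=0 FIRE
t=4: input=5 -> V=0 FIRE
t=5: input=2 -> V=16
t=6: input=4 -> V=0 FIRE
t=7: input=4 -> V=0 FIRE
t=8: input=3 -> V=0 FIRE
t=9: input=5 -> V=0 FIRE
t=10: input=3 -> V=0 FIRE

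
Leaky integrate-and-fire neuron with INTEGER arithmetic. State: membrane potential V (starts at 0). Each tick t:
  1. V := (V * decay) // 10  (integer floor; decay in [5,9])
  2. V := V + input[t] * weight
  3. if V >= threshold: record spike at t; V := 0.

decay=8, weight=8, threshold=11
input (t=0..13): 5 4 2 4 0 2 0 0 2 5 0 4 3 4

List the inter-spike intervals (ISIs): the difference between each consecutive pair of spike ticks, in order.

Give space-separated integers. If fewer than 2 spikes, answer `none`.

Answer: 1 1 1 2 3 1 2 1 1

Derivation:
t=0: input=5 -> V=0 FIRE
t=1: input=4 -> V=0 FIRE
t=2: input=2 -> V=0 FIRE
t=3: input=4 -> V=0 FIRE
t=4: input=0 -> V=0
t=5: input=2 -> V=0 FIRE
t=6: input=0 -> V=0
t=7: input=0 -> V=0
t=8: input=2 -> V=0 FIRE
t=9: input=5 -> V=0 FIRE
t=10: input=0 -> V=0
t=11: input=4 -> V=0 FIRE
t=12: input=3 -> V=0 FIRE
t=13: input=4 -> V=0 FIRE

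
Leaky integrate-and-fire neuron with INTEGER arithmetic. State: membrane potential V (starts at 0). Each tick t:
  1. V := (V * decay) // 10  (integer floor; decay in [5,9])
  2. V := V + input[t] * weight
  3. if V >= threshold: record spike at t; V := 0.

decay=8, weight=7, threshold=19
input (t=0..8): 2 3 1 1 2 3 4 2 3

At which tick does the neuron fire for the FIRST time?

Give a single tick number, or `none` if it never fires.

Answer: 1

Derivation:
t=0: input=2 -> V=14
t=1: input=3 -> V=0 FIRE
t=2: input=1 -> V=7
t=3: input=1 -> V=12
t=4: input=2 -> V=0 FIRE
t=5: input=3 -> V=0 FIRE
t=6: input=4 -> V=0 FIRE
t=7: input=2 -> V=14
t=8: input=3 -> V=0 FIRE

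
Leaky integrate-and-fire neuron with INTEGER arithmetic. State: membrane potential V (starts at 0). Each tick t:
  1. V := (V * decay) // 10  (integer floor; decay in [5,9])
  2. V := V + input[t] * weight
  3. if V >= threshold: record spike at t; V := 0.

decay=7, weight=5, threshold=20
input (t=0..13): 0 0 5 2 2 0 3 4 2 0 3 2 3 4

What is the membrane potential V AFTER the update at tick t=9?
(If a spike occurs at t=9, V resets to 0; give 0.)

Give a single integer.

t=0: input=0 -> V=0
t=1: input=0 -> V=0
t=2: input=5 -> V=0 FIRE
t=3: input=2 -> V=10
t=4: input=2 -> V=17
t=5: input=0 -> V=11
t=6: input=3 -> V=0 FIRE
t=7: input=4 -> V=0 FIRE
t=8: input=2 -> V=10
t=9: input=0 -> V=7
t=10: input=3 -> V=19
t=11: input=2 -> V=0 FIRE
t=12: input=3 -> V=15
t=13: input=4 -> V=0 FIRE

Answer: 7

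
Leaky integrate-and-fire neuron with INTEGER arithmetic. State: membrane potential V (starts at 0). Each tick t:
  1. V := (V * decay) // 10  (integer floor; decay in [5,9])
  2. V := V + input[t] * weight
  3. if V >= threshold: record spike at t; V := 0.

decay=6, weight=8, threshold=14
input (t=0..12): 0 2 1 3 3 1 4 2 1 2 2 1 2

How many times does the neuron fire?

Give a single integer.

Answer: 8

Derivation:
t=0: input=0 -> V=0
t=1: input=2 -> V=0 FIRE
t=2: input=1 -> V=8
t=3: input=3 -> V=0 FIRE
t=4: input=3 -> V=0 FIRE
t=5: input=1 -> V=8
t=6: input=4 -> V=0 FIRE
t=7: input=2 -> V=0 FIRE
t=8: input=1 -> V=8
t=9: input=2 -> V=0 FIRE
t=10: input=2 -> V=0 FIRE
t=11: input=1 -> V=8
t=12: input=2 -> V=0 FIRE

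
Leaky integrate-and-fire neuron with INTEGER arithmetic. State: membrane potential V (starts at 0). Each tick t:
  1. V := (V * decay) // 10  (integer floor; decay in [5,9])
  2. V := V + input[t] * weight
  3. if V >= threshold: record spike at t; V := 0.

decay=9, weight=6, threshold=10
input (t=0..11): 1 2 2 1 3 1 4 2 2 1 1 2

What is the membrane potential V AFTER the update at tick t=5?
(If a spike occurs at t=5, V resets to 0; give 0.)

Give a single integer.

t=0: input=1 -> V=6
t=1: input=2 -> V=0 FIRE
t=2: input=2 -> V=0 FIRE
t=3: input=1 -> V=6
t=4: input=3 -> V=0 FIRE
t=5: input=1 -> V=6
t=6: input=4 -> V=0 FIRE
t=7: input=2 -> V=0 FIRE
t=8: input=2 -> V=0 FIRE
t=9: input=1 -> V=6
t=10: input=1 -> V=0 FIRE
t=11: input=2 -> V=0 FIRE

Answer: 6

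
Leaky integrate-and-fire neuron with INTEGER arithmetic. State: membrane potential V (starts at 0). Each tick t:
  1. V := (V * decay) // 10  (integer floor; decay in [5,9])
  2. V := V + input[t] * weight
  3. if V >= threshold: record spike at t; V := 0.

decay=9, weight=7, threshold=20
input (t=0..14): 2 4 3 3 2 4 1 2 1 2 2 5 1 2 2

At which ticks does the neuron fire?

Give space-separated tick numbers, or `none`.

Answer: 1 2 3 5 7 9 11 13

Derivation:
t=0: input=2 -> V=14
t=1: input=4 -> V=0 FIRE
t=2: input=3 -> V=0 FIRE
t=3: input=3 -> V=0 FIRE
t=4: input=2 -> V=14
t=5: input=4 -> V=0 FIRE
t=6: input=1 -> V=7
t=7: input=2 -> V=0 FIRE
t=8: input=1 -> V=7
t=9: input=2 -> V=0 FIRE
t=10: input=2 -> V=14
t=11: input=5 -> V=0 FIRE
t=12: input=1 -> V=7
t=13: input=2 -> V=0 FIRE
t=14: input=2 -> V=14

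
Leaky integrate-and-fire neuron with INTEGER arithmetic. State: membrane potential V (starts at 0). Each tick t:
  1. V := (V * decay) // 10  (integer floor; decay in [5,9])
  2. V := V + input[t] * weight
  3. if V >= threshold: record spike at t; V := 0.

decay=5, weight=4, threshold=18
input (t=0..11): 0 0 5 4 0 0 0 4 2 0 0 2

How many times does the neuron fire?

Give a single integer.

Answer: 1

Derivation:
t=0: input=0 -> V=0
t=1: input=0 -> V=0
t=2: input=5 -> V=0 FIRE
t=3: input=4 -> V=16
t=4: input=0 -> V=8
t=5: input=0 -> V=4
t=6: input=0 -> V=2
t=7: input=4 -> V=17
t=8: input=2 -> V=16
t=9: input=0 -> V=8
t=10: input=0 -> V=4
t=11: input=2 -> V=10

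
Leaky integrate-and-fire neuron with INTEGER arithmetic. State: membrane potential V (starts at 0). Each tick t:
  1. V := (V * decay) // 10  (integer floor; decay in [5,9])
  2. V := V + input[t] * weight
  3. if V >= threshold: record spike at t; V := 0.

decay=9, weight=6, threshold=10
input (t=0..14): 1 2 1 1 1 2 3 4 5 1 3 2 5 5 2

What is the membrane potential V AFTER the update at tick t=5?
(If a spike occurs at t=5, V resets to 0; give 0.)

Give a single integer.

Answer: 0

Derivation:
t=0: input=1 -> V=6
t=1: input=2 -> V=0 FIRE
t=2: input=1 -> V=6
t=3: input=1 -> V=0 FIRE
t=4: input=1 -> V=6
t=5: input=2 -> V=0 FIRE
t=6: input=3 -> V=0 FIRE
t=7: input=4 -> V=0 FIRE
t=8: input=5 -> V=0 FIRE
t=9: input=1 -> V=6
t=10: input=3 -> V=0 FIRE
t=11: input=2 -> V=0 FIRE
t=12: input=5 -> V=0 FIRE
t=13: input=5 -> V=0 FIRE
t=14: input=2 -> V=0 FIRE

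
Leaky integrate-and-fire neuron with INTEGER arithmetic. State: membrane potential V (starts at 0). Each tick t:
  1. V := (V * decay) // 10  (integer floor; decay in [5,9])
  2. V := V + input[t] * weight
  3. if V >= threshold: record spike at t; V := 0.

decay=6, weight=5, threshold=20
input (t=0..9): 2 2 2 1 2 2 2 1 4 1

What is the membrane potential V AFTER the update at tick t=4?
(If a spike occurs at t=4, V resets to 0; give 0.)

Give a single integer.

Answer: 19

Derivation:
t=0: input=2 -> V=10
t=1: input=2 -> V=16
t=2: input=2 -> V=19
t=3: input=1 -> V=16
t=4: input=2 -> V=19
t=5: input=2 -> V=0 FIRE
t=6: input=2 -> V=10
t=7: input=1 -> V=11
t=8: input=4 -> V=0 FIRE
t=9: input=1 -> V=5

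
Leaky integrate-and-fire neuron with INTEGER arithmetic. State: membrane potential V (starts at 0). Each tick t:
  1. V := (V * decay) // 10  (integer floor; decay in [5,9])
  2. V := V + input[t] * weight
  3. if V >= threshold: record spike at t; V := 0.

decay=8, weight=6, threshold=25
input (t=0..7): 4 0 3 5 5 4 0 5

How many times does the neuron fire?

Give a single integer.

t=0: input=4 -> V=24
t=1: input=0 -> V=19
t=2: input=3 -> V=0 FIRE
t=3: input=5 -> V=0 FIRE
t=4: input=5 -> V=0 FIRE
t=5: input=4 -> V=24
t=6: input=0 -> V=19
t=7: input=5 -> V=0 FIRE

Answer: 4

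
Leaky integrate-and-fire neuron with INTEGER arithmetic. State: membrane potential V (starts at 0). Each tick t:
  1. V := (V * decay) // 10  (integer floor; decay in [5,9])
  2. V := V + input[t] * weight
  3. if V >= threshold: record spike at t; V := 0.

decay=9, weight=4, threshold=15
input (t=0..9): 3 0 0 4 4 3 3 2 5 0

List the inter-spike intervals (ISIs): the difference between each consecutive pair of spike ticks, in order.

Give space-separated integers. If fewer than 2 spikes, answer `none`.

t=0: input=3 -> V=12
t=1: input=0 -> V=10
t=2: input=0 -> V=9
t=3: input=4 -> V=0 FIRE
t=4: input=4 -> V=0 FIRE
t=5: input=3 -> V=12
t=6: input=3 -> V=0 FIRE
t=7: input=2 -> V=8
t=8: input=5 -> V=0 FIRE
t=9: input=0 -> V=0

Answer: 1 2 2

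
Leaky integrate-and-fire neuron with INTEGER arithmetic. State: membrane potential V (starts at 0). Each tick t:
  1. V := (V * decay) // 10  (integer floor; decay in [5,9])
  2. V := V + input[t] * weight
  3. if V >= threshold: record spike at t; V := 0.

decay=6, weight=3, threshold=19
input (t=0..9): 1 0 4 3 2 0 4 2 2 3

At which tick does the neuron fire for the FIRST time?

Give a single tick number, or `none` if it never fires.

Answer: none

Derivation:
t=0: input=1 -> V=3
t=1: input=0 -> V=1
t=2: input=4 -> V=12
t=3: input=3 -> V=16
t=4: input=2 -> V=15
t=5: input=0 -> V=9
t=6: input=4 -> V=17
t=7: input=2 -> V=16
t=8: input=2 -> V=15
t=9: input=3 -> V=18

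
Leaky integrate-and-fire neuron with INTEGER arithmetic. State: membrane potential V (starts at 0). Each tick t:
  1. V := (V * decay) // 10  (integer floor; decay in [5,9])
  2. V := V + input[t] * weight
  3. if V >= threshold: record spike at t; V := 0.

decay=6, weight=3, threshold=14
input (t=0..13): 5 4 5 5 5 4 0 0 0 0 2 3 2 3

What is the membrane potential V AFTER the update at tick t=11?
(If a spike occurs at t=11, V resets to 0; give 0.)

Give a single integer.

t=0: input=5 -> V=0 FIRE
t=1: input=4 -> V=12
t=2: input=5 -> V=0 FIRE
t=3: input=5 -> V=0 FIRE
t=4: input=5 -> V=0 FIRE
t=5: input=4 -> V=12
t=6: input=0 -> V=7
t=7: input=0 -> V=4
t=8: input=0 -> V=2
t=9: input=0 -> V=1
t=10: input=2 -> V=6
t=11: input=3 -> V=12
t=12: input=2 -> V=13
t=13: input=3 -> V=0 FIRE

Answer: 12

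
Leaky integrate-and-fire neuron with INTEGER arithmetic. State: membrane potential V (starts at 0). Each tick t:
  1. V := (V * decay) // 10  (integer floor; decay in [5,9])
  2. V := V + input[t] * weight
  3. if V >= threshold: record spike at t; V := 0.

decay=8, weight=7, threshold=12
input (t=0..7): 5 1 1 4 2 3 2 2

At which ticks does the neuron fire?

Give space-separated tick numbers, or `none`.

t=0: input=5 -> V=0 FIRE
t=1: input=1 -> V=7
t=2: input=1 -> V=0 FIRE
t=3: input=4 -> V=0 FIRE
t=4: input=2 -> V=0 FIRE
t=5: input=3 -> V=0 FIRE
t=6: input=2 -> V=0 FIRE
t=7: input=2 -> V=0 FIRE

Answer: 0 2 3 4 5 6 7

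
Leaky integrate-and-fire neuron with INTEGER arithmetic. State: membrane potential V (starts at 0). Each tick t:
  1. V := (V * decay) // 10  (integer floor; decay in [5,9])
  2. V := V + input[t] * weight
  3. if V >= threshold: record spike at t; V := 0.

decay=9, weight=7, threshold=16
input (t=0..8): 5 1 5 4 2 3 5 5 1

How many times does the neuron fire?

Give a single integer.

t=0: input=5 -> V=0 FIRE
t=1: input=1 -> V=7
t=2: input=5 -> V=0 FIRE
t=3: input=4 -> V=0 FIRE
t=4: input=2 -> V=14
t=5: input=3 -> V=0 FIRE
t=6: input=5 -> V=0 FIRE
t=7: input=5 -> V=0 FIRE
t=8: input=1 -> V=7

Answer: 6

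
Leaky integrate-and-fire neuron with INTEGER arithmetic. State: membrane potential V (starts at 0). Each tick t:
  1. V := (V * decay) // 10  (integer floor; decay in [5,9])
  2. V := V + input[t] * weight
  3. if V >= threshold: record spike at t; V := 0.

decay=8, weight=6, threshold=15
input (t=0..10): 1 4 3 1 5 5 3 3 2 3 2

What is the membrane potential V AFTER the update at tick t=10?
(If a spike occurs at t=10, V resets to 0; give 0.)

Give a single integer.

t=0: input=1 -> V=6
t=1: input=4 -> V=0 FIRE
t=2: input=3 -> V=0 FIRE
t=3: input=1 -> V=6
t=4: input=5 -> V=0 FIRE
t=5: input=5 -> V=0 FIRE
t=6: input=3 -> V=0 FIRE
t=7: input=3 -> V=0 FIRE
t=8: input=2 -> V=12
t=9: input=3 -> V=0 FIRE
t=10: input=2 -> V=12

Answer: 12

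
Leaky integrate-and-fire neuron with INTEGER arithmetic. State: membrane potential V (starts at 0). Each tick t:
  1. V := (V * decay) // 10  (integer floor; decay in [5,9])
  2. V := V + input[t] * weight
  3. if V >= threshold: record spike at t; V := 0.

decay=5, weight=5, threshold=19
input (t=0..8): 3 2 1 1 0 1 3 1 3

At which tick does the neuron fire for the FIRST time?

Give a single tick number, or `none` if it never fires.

t=0: input=3 -> V=15
t=1: input=2 -> V=17
t=2: input=1 -> V=13
t=3: input=1 -> V=11
t=4: input=0 -> V=5
t=5: input=1 -> V=7
t=6: input=3 -> V=18
t=7: input=1 -> V=14
t=8: input=3 -> V=0 FIRE

Answer: 8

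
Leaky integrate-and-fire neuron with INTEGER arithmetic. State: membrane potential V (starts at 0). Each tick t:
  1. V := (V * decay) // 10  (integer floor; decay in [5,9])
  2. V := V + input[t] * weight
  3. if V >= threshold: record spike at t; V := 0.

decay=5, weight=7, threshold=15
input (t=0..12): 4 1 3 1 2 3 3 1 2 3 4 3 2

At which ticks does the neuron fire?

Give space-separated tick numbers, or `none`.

Answer: 0 2 4 5 6 8 9 10 11

Derivation:
t=0: input=4 -> V=0 FIRE
t=1: input=1 -> V=7
t=2: input=3 -> V=0 FIRE
t=3: input=1 -> V=7
t=4: input=2 -> V=0 FIRE
t=5: input=3 -> V=0 FIRE
t=6: input=3 -> V=0 FIRE
t=7: input=1 -> V=7
t=8: input=2 -> V=0 FIRE
t=9: input=3 -> V=0 FIRE
t=10: input=4 -> V=0 FIRE
t=11: input=3 -> V=0 FIRE
t=12: input=2 -> V=14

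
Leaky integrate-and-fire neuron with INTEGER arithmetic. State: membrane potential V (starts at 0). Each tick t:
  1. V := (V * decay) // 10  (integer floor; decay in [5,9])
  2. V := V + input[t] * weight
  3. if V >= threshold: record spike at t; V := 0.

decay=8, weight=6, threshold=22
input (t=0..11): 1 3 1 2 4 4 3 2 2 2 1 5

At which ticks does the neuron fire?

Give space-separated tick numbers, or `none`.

t=0: input=1 -> V=6
t=1: input=3 -> V=0 FIRE
t=2: input=1 -> V=6
t=3: input=2 -> V=16
t=4: input=4 -> V=0 FIRE
t=5: input=4 -> V=0 FIRE
t=6: input=3 -> V=18
t=7: input=2 -> V=0 FIRE
t=8: input=2 -> V=12
t=9: input=2 -> V=21
t=10: input=1 -> V=0 FIRE
t=11: input=5 -> V=0 FIRE

Answer: 1 4 5 7 10 11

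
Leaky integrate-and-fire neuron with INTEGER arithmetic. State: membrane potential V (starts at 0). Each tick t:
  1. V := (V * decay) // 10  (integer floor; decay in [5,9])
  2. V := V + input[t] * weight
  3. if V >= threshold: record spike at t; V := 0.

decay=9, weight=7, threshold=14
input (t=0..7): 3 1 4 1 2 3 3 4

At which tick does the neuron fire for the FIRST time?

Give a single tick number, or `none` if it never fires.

t=0: input=3 -> V=0 FIRE
t=1: input=1 -> V=7
t=2: input=4 -> V=0 FIRE
t=3: input=1 -> V=7
t=4: input=2 -> V=0 FIRE
t=5: input=3 -> V=0 FIRE
t=6: input=3 -> V=0 FIRE
t=7: input=4 -> V=0 FIRE

Answer: 0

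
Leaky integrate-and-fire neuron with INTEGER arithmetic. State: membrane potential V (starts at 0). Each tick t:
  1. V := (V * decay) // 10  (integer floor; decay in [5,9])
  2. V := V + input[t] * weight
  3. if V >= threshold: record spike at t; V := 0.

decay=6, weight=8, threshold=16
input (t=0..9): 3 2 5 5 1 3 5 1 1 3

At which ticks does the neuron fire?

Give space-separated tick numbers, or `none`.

t=0: input=3 -> V=0 FIRE
t=1: input=2 -> V=0 FIRE
t=2: input=5 -> V=0 FIRE
t=3: input=5 -> V=0 FIRE
t=4: input=1 -> V=8
t=5: input=3 -> V=0 FIRE
t=6: input=5 -> V=0 FIRE
t=7: input=1 -> V=8
t=8: input=1 -> V=12
t=9: input=3 -> V=0 FIRE

Answer: 0 1 2 3 5 6 9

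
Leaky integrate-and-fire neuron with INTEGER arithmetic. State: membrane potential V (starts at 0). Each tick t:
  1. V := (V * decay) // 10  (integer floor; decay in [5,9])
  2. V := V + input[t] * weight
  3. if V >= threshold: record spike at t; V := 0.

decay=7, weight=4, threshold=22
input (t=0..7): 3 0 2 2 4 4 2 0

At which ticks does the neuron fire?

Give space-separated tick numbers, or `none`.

t=0: input=3 -> V=12
t=1: input=0 -> V=8
t=2: input=2 -> V=13
t=3: input=2 -> V=17
t=4: input=4 -> V=0 FIRE
t=5: input=4 -> V=16
t=6: input=2 -> V=19
t=7: input=0 -> V=13

Answer: 4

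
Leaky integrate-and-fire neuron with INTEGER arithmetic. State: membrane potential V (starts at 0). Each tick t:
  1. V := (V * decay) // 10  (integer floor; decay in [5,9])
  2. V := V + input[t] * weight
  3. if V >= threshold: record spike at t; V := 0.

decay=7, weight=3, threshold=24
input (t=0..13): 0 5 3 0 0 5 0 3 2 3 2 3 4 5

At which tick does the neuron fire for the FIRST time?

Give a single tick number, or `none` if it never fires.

t=0: input=0 -> V=0
t=1: input=5 -> V=15
t=2: input=3 -> V=19
t=3: input=0 -> V=13
t=4: input=0 -> V=9
t=5: input=5 -> V=21
t=6: input=0 -> V=14
t=7: input=3 -> V=18
t=8: input=2 -> V=18
t=9: input=3 -> V=21
t=10: input=2 -> V=20
t=11: input=3 -> V=23
t=12: input=4 -> V=0 FIRE
t=13: input=5 -> V=15

Answer: 12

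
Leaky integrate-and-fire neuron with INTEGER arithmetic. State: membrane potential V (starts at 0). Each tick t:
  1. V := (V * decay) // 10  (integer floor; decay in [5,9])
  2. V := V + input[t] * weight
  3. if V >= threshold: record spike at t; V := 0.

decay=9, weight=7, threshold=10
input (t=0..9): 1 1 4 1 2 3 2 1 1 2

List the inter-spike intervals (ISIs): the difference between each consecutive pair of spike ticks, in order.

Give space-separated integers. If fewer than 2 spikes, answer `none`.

t=0: input=1 -> V=7
t=1: input=1 -> V=0 FIRE
t=2: input=4 -> V=0 FIRE
t=3: input=1 -> V=7
t=4: input=2 -> V=0 FIRE
t=5: input=3 -> V=0 FIRE
t=6: input=2 -> V=0 FIRE
t=7: input=1 -> V=7
t=8: input=1 -> V=0 FIRE
t=9: input=2 -> V=0 FIRE

Answer: 1 2 1 1 2 1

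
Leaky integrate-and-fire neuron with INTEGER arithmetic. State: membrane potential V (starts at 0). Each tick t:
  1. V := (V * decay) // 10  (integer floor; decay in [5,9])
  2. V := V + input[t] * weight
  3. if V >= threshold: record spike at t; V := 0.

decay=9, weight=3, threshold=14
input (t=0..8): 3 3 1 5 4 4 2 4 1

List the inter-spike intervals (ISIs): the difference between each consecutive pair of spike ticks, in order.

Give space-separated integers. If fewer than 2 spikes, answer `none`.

t=0: input=3 -> V=9
t=1: input=3 -> V=0 FIRE
t=2: input=1 -> V=3
t=3: input=5 -> V=0 FIRE
t=4: input=4 -> V=12
t=5: input=4 -> V=0 FIRE
t=6: input=2 -> V=6
t=7: input=4 -> V=0 FIRE
t=8: input=1 -> V=3

Answer: 2 2 2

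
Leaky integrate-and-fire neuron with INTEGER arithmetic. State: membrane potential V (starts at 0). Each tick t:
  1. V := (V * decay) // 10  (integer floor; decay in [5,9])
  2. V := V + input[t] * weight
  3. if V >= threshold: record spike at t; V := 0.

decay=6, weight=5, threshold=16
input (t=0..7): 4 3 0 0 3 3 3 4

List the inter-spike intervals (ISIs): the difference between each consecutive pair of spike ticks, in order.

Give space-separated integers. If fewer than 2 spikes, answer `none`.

t=0: input=4 -> V=0 FIRE
t=1: input=3 -> V=15
t=2: input=0 -> V=9
t=3: input=0 -> V=5
t=4: input=3 -> V=0 FIRE
t=5: input=3 -> V=15
t=6: input=3 -> V=0 FIRE
t=7: input=4 -> V=0 FIRE

Answer: 4 2 1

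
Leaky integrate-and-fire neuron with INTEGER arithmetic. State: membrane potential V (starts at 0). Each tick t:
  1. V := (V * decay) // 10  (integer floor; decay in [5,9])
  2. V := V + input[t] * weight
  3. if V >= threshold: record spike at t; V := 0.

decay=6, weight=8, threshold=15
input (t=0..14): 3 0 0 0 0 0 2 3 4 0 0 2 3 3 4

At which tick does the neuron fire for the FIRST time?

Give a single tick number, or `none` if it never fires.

Answer: 0

Derivation:
t=0: input=3 -> V=0 FIRE
t=1: input=0 -> V=0
t=2: input=0 -> V=0
t=3: input=0 -> V=0
t=4: input=0 -> V=0
t=5: input=0 -> V=0
t=6: input=2 -> V=0 FIRE
t=7: input=3 -> V=0 FIRE
t=8: input=4 -> V=0 FIRE
t=9: input=0 -> V=0
t=10: input=0 -> V=0
t=11: input=2 -> V=0 FIRE
t=12: input=3 -> V=0 FIRE
t=13: input=3 -> V=0 FIRE
t=14: input=4 -> V=0 FIRE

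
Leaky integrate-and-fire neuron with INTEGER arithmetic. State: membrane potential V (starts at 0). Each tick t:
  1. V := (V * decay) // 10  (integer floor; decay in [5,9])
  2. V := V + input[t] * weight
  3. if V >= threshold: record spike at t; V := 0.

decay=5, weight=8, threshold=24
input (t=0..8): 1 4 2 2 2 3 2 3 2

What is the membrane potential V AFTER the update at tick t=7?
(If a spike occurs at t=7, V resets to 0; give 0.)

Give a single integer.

Answer: 0

Derivation:
t=0: input=1 -> V=8
t=1: input=4 -> V=0 FIRE
t=2: input=2 -> V=16
t=3: input=2 -> V=0 FIRE
t=4: input=2 -> V=16
t=5: input=3 -> V=0 FIRE
t=6: input=2 -> V=16
t=7: input=3 -> V=0 FIRE
t=8: input=2 -> V=16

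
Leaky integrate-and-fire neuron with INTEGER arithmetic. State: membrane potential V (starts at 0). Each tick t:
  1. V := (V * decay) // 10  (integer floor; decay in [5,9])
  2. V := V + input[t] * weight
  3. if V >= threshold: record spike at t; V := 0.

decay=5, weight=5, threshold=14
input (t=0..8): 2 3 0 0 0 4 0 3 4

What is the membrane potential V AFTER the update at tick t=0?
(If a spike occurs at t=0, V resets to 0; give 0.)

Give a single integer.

t=0: input=2 -> V=10
t=1: input=3 -> V=0 FIRE
t=2: input=0 -> V=0
t=3: input=0 -> V=0
t=4: input=0 -> V=0
t=5: input=4 -> V=0 FIRE
t=6: input=0 -> V=0
t=7: input=3 -> V=0 FIRE
t=8: input=4 -> V=0 FIRE

Answer: 10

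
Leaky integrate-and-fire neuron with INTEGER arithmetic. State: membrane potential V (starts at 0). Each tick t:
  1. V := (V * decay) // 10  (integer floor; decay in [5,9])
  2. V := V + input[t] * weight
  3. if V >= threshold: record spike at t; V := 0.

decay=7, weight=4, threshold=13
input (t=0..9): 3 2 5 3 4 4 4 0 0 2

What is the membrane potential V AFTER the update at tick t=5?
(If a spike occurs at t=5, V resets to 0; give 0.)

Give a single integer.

t=0: input=3 -> V=12
t=1: input=2 -> V=0 FIRE
t=2: input=5 -> V=0 FIRE
t=3: input=3 -> V=12
t=4: input=4 -> V=0 FIRE
t=5: input=4 -> V=0 FIRE
t=6: input=4 -> V=0 FIRE
t=7: input=0 -> V=0
t=8: input=0 -> V=0
t=9: input=2 -> V=8

Answer: 0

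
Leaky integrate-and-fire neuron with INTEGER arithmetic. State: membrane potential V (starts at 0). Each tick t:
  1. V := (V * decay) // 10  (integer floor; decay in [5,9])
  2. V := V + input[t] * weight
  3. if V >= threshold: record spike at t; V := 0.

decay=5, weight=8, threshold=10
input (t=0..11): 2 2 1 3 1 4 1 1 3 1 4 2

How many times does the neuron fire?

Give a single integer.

t=0: input=2 -> V=0 FIRE
t=1: input=2 -> V=0 FIRE
t=2: input=1 -> V=8
t=3: input=3 -> V=0 FIRE
t=4: input=1 -> V=8
t=5: input=4 -> V=0 FIRE
t=6: input=1 -> V=8
t=7: input=1 -> V=0 FIRE
t=8: input=3 -> V=0 FIRE
t=9: input=1 -> V=8
t=10: input=4 -> V=0 FIRE
t=11: input=2 -> V=0 FIRE

Answer: 8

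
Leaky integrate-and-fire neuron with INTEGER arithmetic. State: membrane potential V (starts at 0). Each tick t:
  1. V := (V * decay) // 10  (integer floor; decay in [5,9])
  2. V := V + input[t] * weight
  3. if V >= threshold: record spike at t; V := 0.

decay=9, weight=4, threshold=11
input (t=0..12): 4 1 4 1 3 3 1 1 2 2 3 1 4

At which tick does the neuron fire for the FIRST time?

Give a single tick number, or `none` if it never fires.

t=0: input=4 -> V=0 FIRE
t=1: input=1 -> V=4
t=2: input=4 -> V=0 FIRE
t=3: input=1 -> V=4
t=4: input=3 -> V=0 FIRE
t=5: input=3 -> V=0 FIRE
t=6: input=1 -> V=4
t=7: input=1 -> V=7
t=8: input=2 -> V=0 FIRE
t=9: input=2 -> V=8
t=10: input=3 -> V=0 FIRE
t=11: input=1 -> V=4
t=12: input=4 -> V=0 FIRE

Answer: 0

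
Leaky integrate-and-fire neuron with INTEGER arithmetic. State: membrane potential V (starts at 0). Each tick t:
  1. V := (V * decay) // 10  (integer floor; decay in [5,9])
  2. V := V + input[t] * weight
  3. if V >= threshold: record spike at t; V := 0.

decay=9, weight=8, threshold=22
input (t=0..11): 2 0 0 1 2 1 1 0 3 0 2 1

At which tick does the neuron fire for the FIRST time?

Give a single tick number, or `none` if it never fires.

Answer: 4

Derivation:
t=0: input=2 -> V=16
t=1: input=0 -> V=14
t=2: input=0 -> V=12
t=3: input=1 -> V=18
t=4: input=2 -> V=0 FIRE
t=5: input=1 -> V=8
t=6: input=1 -> V=15
t=7: input=0 -> V=13
t=8: input=3 -> V=0 FIRE
t=9: input=0 -> V=0
t=10: input=2 -> V=16
t=11: input=1 -> V=0 FIRE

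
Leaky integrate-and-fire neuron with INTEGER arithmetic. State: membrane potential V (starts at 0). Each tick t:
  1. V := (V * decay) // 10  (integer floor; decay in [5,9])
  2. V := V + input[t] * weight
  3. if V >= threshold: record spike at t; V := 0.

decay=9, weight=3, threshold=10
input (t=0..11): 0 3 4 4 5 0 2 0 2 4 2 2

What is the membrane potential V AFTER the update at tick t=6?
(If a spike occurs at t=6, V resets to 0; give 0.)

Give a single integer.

t=0: input=0 -> V=0
t=1: input=3 -> V=9
t=2: input=4 -> V=0 FIRE
t=3: input=4 -> V=0 FIRE
t=4: input=5 -> V=0 FIRE
t=5: input=0 -> V=0
t=6: input=2 -> V=6
t=7: input=0 -> V=5
t=8: input=2 -> V=0 FIRE
t=9: input=4 -> V=0 FIRE
t=10: input=2 -> V=6
t=11: input=2 -> V=0 FIRE

Answer: 6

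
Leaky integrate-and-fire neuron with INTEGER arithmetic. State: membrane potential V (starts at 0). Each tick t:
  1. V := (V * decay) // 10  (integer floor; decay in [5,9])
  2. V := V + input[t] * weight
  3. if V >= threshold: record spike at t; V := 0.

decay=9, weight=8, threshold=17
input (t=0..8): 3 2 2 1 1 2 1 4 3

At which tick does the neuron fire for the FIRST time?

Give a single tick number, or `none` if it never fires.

Answer: 0

Derivation:
t=0: input=3 -> V=0 FIRE
t=1: input=2 -> V=16
t=2: input=2 -> V=0 FIRE
t=3: input=1 -> V=8
t=4: input=1 -> V=15
t=5: input=2 -> V=0 FIRE
t=6: input=1 -> V=8
t=7: input=4 -> V=0 FIRE
t=8: input=3 -> V=0 FIRE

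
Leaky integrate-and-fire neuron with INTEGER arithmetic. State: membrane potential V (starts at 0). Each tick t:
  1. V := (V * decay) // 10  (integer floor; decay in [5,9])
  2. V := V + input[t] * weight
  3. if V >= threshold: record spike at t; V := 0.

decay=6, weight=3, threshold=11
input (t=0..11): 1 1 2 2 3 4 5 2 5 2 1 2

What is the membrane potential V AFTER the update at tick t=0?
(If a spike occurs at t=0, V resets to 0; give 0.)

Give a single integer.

t=0: input=1 -> V=3
t=1: input=1 -> V=4
t=2: input=2 -> V=8
t=3: input=2 -> V=10
t=4: input=3 -> V=0 FIRE
t=5: input=4 -> V=0 FIRE
t=6: input=5 -> V=0 FIRE
t=7: input=2 -> V=6
t=8: input=5 -> V=0 FIRE
t=9: input=2 -> V=6
t=10: input=1 -> V=6
t=11: input=2 -> V=9

Answer: 3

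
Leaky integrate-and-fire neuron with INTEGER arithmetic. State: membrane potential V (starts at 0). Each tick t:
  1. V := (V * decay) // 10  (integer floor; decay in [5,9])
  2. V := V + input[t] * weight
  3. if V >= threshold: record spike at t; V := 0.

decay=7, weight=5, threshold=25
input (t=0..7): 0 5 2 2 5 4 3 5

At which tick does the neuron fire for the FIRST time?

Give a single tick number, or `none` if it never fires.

Answer: 1

Derivation:
t=0: input=0 -> V=0
t=1: input=5 -> V=0 FIRE
t=2: input=2 -> V=10
t=3: input=2 -> V=17
t=4: input=5 -> V=0 FIRE
t=5: input=4 -> V=20
t=6: input=3 -> V=0 FIRE
t=7: input=5 -> V=0 FIRE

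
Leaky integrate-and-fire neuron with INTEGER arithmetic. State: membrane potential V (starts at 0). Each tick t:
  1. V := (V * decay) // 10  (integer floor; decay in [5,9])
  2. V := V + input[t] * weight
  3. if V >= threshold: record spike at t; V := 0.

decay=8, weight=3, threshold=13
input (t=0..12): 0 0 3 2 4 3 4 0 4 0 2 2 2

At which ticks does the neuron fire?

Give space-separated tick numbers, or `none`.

Answer: 3 5 8 12

Derivation:
t=0: input=0 -> V=0
t=1: input=0 -> V=0
t=2: input=3 -> V=9
t=3: input=2 -> V=0 FIRE
t=4: input=4 -> V=12
t=5: input=3 -> V=0 FIRE
t=6: input=4 -> V=12
t=7: input=0 -> V=9
t=8: input=4 -> V=0 FIRE
t=9: input=0 -> V=0
t=10: input=2 -> V=6
t=11: input=2 -> V=10
t=12: input=2 -> V=0 FIRE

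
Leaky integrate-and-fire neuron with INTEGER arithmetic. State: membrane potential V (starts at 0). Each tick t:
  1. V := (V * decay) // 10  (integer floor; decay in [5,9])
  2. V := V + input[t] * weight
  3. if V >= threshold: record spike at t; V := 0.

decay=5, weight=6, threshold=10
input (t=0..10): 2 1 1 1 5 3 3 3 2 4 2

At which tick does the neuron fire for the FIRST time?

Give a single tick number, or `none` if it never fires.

t=0: input=2 -> V=0 FIRE
t=1: input=1 -> V=6
t=2: input=1 -> V=9
t=3: input=1 -> V=0 FIRE
t=4: input=5 -> V=0 FIRE
t=5: input=3 -> V=0 FIRE
t=6: input=3 -> V=0 FIRE
t=7: input=3 -> V=0 FIRE
t=8: input=2 -> V=0 FIRE
t=9: input=4 -> V=0 FIRE
t=10: input=2 -> V=0 FIRE

Answer: 0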